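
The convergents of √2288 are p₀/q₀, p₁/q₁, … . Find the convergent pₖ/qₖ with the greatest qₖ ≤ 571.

√2288 = [47; 1, 4, 1, 94, …] (period length 4).
Convergents:
  p_0/q_0 = 47/1
  p_1/q_1 = 48/1
  p_2/q_2 = 239/5
  p_3/q_3 = 287/6
  p_4/q_4 = 27217/569
  p_5/q_5 = 27504/575
q_4 = 569 ≤ 571 < 575 = q_5, so the answer is 27217/569.

27217/569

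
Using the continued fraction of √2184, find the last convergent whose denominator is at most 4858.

√2184 = [46; 1, 2, 1, 2, 1, 92, …] (period length 6).
Convergents:
  p_0/q_0 = 46/1
  p_1/q_1 = 47/1
  p_2/q_2 = 140/3
  p_3/q_3 = 187/4
  p_4/q_4 = 514/11
  p_5/q_5 = 701/15
  p_6/q_6 = 65006/1391
  p_7/q_7 = 65707/1406
  p_8/q_8 = 196420/4203
  p_9/q_9 = 262127/5609
q_8 = 4203 ≤ 4858 < 5609 = q_9, so the answer is 196420/4203.

196420/4203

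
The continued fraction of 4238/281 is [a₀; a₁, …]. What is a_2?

4

4238 = 15·281 + 23   →  a_0 = 15
281 = 12·23 + 5   →  a_1 = 12
23 = 4·5 + 3   →  a_2 = 4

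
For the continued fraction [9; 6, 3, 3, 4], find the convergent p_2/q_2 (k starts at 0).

Using pₖ = aₖpₖ₋₁ + pₖ₋₂, qₖ = aₖqₖ₋₁ + qₖ₋₂ (with p₋₁=1, p₋₂=0, q₋₁=0, q₋₂=1):
  k=0: a=9, p=9, q=1
  k=1: a=6, p=55, q=6
  k=2: a=3, p=174, q=19

174/19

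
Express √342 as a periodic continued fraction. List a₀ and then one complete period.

[18; 2, 36]

a₀ = ⌊√342⌋ = 18.
With m₀=0, d₀=1 and mₖ₊₁ = dₖaₖ − mₖ, dₖ₊₁ = (n − mₖ₊₁²)/dₖ, aₖ₊₁ = ⌊(a₀+mₖ₊₁)/dₖ₊₁⌋:
  k=1: m=18, d=18, a=2
  k=2: m=18, d=1, a=36
d=1 and a=2a₀=36 at k=2, so the next step gives (m, d) = (18, 18) again — its k=1 value — and the period has length 2.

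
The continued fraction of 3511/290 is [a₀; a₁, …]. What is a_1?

9

3511 = 12·290 + 31   →  a_0 = 12
290 = 9·31 + 11   →  a_1 = 9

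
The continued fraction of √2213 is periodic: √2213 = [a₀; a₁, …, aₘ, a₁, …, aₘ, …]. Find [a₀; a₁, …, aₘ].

[47; 23, 1, 1, 23, 94]

a₀ = ⌊√2213⌋ = 47.
With m₀=0, d₀=1 and mₖ₊₁ = dₖaₖ − mₖ, dₖ₊₁ = (n − mₖ₊₁²)/dₖ, aₖ₊₁ = ⌊(a₀+mₖ₊₁)/dₖ₊₁⌋:
  k=1: m=47, d=4, a=23
  k=2: m=45, d=47, a=1
  k=3: m=2, d=47, a=1
  k=4: m=45, d=4, a=23
  k=5: m=47, d=1, a=94
d=1 and a=2a₀=94 at k=5, so the next step gives (m, d) = (47, 4) again — its k=1 value — and the period has length 5.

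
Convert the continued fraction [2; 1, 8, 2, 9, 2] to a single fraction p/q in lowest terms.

Using pₖ = aₖpₖ₋₁ + pₖ₋₂ and qₖ = aₖqₖ₋₁ + qₖ₋₂:
  k=0: a=2, p=2, q=1
  k=1: a=1, p=3, q=1
  k=2: a=8, p=26, q=9
  k=3: a=2, p=55, q=19
  k=4: a=9, p=521, q=180
  k=5: a=2, p=1097, q=379

1097/379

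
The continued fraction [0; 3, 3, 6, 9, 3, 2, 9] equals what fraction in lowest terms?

11845/39279

Fold from the inside: start with 9/1.
  2 + 1/9 = 19/9
  3 + 9/19 = 66/19
  9 + 19/66 = 613/66
  6 + 66/613 = 3744/613
  3 + 613/3744 = 11845/3744
  3 + 3744/11845 = 39279/11845
  0 + 11845/39279 = 11845/39279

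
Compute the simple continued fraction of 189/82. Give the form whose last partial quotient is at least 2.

189 = 2*82 + 25
82 = 3*25 + 7
25 = 3*7 + 4
7 = 1*4 + 3
4 = 1*3 + 1
3 = 3*1 + 0  (stop)
So 189/82 = [2; 3, 3, 1, 1, 3].

[2; 3, 3, 1, 1, 3]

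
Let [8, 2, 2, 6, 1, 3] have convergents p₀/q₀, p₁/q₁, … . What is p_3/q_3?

269/32

Using pₖ = aₖpₖ₋₁ + pₖ₋₂, qₖ = aₖqₖ₋₁ + qₖ₋₂ (with p₋₁=1, p₋₂=0, q₋₁=0, q₋₂=1):
  k=0: a=8, p=8, q=1
  k=1: a=2, p=17, q=2
  k=2: a=2, p=42, q=5
  k=3: a=6, p=269, q=32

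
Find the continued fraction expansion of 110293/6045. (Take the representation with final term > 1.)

110293 = 18×6045 + 1483
6045 = 4×1483 + 113
1483 = 13×113 + 14
113 = 8×14 + 1
14 = 14×1 + 0  (stop)
So 110293/6045 = [18; 4, 13, 8, 14].

[18; 4, 13, 8, 14]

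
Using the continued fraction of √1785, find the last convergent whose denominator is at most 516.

√1785 = [42; 4, 84, …] (period length 2).
Convergents:
  p_0/q_0 = 42/1
  p_1/q_1 = 169/4
  p_2/q_2 = 14238/337
  p_3/q_3 = 57121/1352
q_2 = 337 ≤ 516 < 1352 = q_3, so the answer is 14238/337.

14238/337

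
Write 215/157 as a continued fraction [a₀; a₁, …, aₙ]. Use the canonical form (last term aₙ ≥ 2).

215 = 1*157 + 58
157 = 2*58 + 41
58 = 1*41 + 17
41 = 2*17 + 7
17 = 2*7 + 3
7 = 2*3 + 1
3 = 3*1 + 0  (stop)
So 215/157 = [1; 2, 1, 2, 2, 2, 3].

[1; 2, 1, 2, 2, 2, 3]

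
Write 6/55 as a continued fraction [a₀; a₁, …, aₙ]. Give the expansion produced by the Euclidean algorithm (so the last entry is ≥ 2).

[0; 9, 6]

6 = 0×55 + 6
55 = 9×6 + 1
6 = 6×1 + 0  (stop)
So 6/55 = [0; 9, 6].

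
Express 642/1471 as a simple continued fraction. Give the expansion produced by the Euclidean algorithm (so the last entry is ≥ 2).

[0; 2, 3, 2, 3, 4, 6]

642 = 0·1471 + 642
1471 = 2·642 + 187
642 = 3·187 + 81
187 = 2·81 + 25
81 = 3·25 + 6
25 = 4·6 + 1
6 = 6·1 + 0  (stop)
So 642/1471 = [0; 2, 3, 2, 3, 4, 6].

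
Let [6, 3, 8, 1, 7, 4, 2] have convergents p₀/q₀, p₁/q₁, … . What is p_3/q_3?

Using pₖ = aₖpₖ₋₁ + pₖ₋₂, qₖ = aₖqₖ₋₁ + qₖ₋₂ (with p₋₁=1, p₋₂=0, q₋₁=0, q₋₂=1):
  k=0: a=6, p=6, q=1
  k=1: a=3, p=19, q=3
  k=2: a=8, p=158, q=25
  k=3: a=1, p=177, q=28

177/28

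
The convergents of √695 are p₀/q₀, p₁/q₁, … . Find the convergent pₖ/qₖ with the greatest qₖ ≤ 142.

√695 = [26; 2, 1, 3, 10, 3, 1, 2, 52, …] (period length 8).
Convergents:
  p_0/q_0 = 26/1
  p_1/q_1 = 53/2
  p_2/q_2 = 79/3
  p_3/q_3 = 290/11
  p_4/q_4 = 2979/113
  p_5/q_5 = 9227/350
q_4 = 113 ≤ 142 < 350 = q_5, so the answer is 2979/113.

2979/113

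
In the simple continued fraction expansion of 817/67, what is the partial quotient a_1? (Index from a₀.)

5

817 = 12·67 + 13   →  a_0 = 12
67 = 5·13 + 2   →  a_1 = 5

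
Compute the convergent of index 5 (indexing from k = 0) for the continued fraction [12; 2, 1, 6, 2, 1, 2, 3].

Using pₖ = aₖpₖ₋₁ + pₖ₋₂, qₖ = aₖqₖ₋₁ + qₖ₋₂ (with p₋₁=1, p₋₂=0, q₋₁=0, q₋₂=1):
  k=0: a=12, p=12, q=1
  k=1: a=2, p=25, q=2
  k=2: a=1, p=37, q=3
  k=3: a=6, p=247, q=20
  k=4: a=2, p=531, q=43
  k=5: a=1, p=778, q=63

778/63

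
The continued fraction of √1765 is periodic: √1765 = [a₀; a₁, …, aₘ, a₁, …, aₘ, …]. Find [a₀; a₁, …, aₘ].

[42; 84]

a₀ = ⌊√1765⌋ = 42.
With m₀=0, d₀=1 and mₖ₊₁ = dₖaₖ − mₖ, dₖ₊₁ = (n − mₖ₊₁²)/dₖ, aₖ₊₁ = ⌊(a₀+mₖ₊₁)/dₖ₊₁⌋:
  k=1: m=42, d=1, a=84
d=1 and a=2a₀=84 at k=1, so the next step gives (m, d) = (42, 1) again — its k=1 value — and the period has length 1.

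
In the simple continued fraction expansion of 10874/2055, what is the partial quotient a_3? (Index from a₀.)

3

10874 = 5·2055 + 599   →  a_0 = 5
2055 = 3·599 + 258   →  a_1 = 3
599 = 2·258 + 83   →  a_2 = 2
258 = 3·83 + 9   →  a_3 = 3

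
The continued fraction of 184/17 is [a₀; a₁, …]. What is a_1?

184 = 10·17 + 14   →  a_0 = 10
17 = 1·14 + 3   →  a_1 = 1

1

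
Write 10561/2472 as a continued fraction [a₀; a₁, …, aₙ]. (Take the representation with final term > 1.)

[4; 3, 1, 2, 16, 1, 12]

10561 = 4*2472 + 673
2472 = 3*673 + 453
673 = 1*453 + 220
453 = 2*220 + 13
220 = 16*13 + 12
13 = 1*12 + 1
12 = 12*1 + 0  (stop)
So 10561/2472 = [4; 3, 1, 2, 16, 1, 12].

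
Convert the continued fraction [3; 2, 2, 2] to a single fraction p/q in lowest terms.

41/12

Fold from the inside: start with 2/1.
  2 + 1/2 = 5/2
  2 + 2/5 = 12/5
  3 + 5/12 = 41/12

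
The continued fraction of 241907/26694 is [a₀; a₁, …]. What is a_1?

241907 = 9·26694 + 1661   →  a_0 = 9
26694 = 16·1661 + 118   →  a_1 = 16

16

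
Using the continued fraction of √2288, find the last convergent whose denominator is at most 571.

27217/569

√2288 = [47; 1, 4, 1, 94, …] (period length 4).
Convergents:
  p_0/q_0 = 47/1
  p_1/q_1 = 48/1
  p_2/q_2 = 239/5
  p_3/q_3 = 287/6
  p_4/q_4 = 27217/569
  p_5/q_5 = 27504/575
q_4 = 569 ≤ 571 < 575 = q_5, so the answer is 27217/569.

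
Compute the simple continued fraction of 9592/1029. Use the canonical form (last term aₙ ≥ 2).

9592 = 9*1029 + 331
1029 = 3*331 + 36
331 = 9*36 + 7
36 = 5*7 + 1
7 = 7*1 + 0  (stop)
So 9592/1029 = [9; 3, 9, 5, 7].

[9; 3, 9, 5, 7]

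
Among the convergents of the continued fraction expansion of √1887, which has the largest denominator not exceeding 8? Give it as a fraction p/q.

304/7

√1887 = [43; 2, 3, 1, 1, 1, 3, 2, 86, …] (period length 8).
Convergents:
  p_0/q_0 = 43/1
  p_1/q_1 = 87/2
  p_2/q_2 = 304/7
  p_3/q_3 = 391/9
q_2 = 7 ≤ 8 < 9 = q_3, so the answer is 304/7.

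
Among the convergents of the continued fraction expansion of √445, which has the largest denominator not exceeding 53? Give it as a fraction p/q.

443/21

√445 = [21; 10, 1, 1, 10, 42, …] (period length 5).
Convergents:
  p_0/q_0 = 21/1
  p_1/q_1 = 211/10
  p_2/q_2 = 232/11
  p_3/q_3 = 443/21
  p_4/q_4 = 4662/221
q_3 = 21 ≤ 53 < 221 = q_4, so the answer is 443/21.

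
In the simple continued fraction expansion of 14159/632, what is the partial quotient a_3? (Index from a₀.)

11

14159 = 22·632 + 255   →  a_0 = 22
632 = 2·255 + 122   →  a_1 = 2
255 = 2·122 + 11   →  a_2 = 2
122 = 11·11 + 1   →  a_3 = 11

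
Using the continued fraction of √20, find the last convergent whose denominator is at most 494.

1364/305

√20 = [4; 2, 8, …] (period length 2).
Convergents:
  p_0/q_0 = 4/1
  p_1/q_1 = 9/2
  p_2/q_2 = 76/17
  p_3/q_3 = 161/36
  p_4/q_4 = 1364/305
  p_5/q_5 = 2889/646
q_4 = 305 ≤ 494 < 646 = q_5, so the answer is 1364/305.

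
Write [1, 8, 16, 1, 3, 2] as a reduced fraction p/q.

1368/1217

Using pₖ = aₖpₖ₋₁ + pₖ₋₂ and qₖ = aₖqₖ₋₁ + qₖ₋₂:
  k=0: a=1, p=1, q=1
  k=1: a=8, p=9, q=8
  k=2: a=16, p=145, q=129
  k=3: a=1, p=154, q=137
  k=4: a=3, p=607, q=540
  k=5: a=2, p=1368, q=1217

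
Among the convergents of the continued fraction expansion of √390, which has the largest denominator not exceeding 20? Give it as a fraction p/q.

79/4

√390 = [19; 1, 2, 1, 38, …] (period length 4).
Convergents:
  p_0/q_0 = 19/1
  p_1/q_1 = 20/1
  p_2/q_2 = 59/3
  p_3/q_3 = 79/4
  p_4/q_4 = 3061/155
q_3 = 4 ≤ 20 < 155 = q_4, so the answer is 79/4.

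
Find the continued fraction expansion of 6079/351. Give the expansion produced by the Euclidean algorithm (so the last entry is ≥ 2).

[17; 3, 7, 2, 7]

6079 = 17·351 + 112
351 = 3·112 + 15
112 = 7·15 + 7
15 = 2·7 + 1
7 = 7·1 + 0  (stop)
So 6079/351 = [17; 3, 7, 2, 7].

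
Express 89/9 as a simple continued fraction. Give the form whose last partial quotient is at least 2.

[9; 1, 8]

89 = 9*9 + 8
9 = 1*8 + 1
8 = 8*1 + 0  (stop)
So 89/9 = [9; 1, 8].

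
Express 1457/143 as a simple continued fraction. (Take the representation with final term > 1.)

1457 = 10·143 + 27
143 = 5·27 + 8
27 = 3·8 + 3
8 = 2·3 + 2
3 = 1·2 + 1
2 = 2·1 + 0  (stop)
So 1457/143 = [10; 5, 3, 2, 1, 2].

[10; 5, 3, 2, 1, 2]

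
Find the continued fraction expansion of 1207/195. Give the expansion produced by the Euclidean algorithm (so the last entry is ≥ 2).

[6; 5, 3, 1, 2, 3]

1207 = 6·195 + 37
195 = 5·37 + 10
37 = 3·10 + 7
10 = 1·7 + 3
7 = 2·3 + 1
3 = 3·1 + 0  (stop)
So 1207/195 = [6; 5, 3, 1, 2, 3].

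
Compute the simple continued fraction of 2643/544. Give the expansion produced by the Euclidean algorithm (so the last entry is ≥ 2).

2643 = 4×544 + 467
544 = 1×467 + 77
467 = 6×77 + 5
77 = 15×5 + 2
5 = 2×2 + 1
2 = 2×1 + 0  (stop)
So 2643/544 = [4; 1, 6, 15, 2, 2].

[4; 1, 6, 15, 2, 2]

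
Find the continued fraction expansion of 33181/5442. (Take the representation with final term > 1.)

[6; 10, 3, 2, 12, 6]

33181 = 6·5442 + 529
5442 = 10·529 + 152
529 = 3·152 + 73
152 = 2·73 + 6
73 = 12·6 + 1
6 = 6·1 + 0  (stop)
So 33181/5442 = [6; 10, 3, 2, 12, 6].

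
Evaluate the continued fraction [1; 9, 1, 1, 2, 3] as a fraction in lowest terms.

Using pₖ = aₖpₖ₋₁ + pₖ₋₂ and qₖ = aₖqₖ₋₁ + qₖ₋₂:
  k=0: a=1, p=1, q=1
  k=1: a=9, p=10, q=9
  k=2: a=1, p=11, q=10
  k=3: a=1, p=21, q=19
  k=4: a=2, p=53, q=48
  k=5: a=3, p=180, q=163

180/163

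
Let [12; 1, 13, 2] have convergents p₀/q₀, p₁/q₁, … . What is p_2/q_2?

181/14

Using pₖ = aₖpₖ₋₁ + pₖ₋₂, qₖ = aₖqₖ₋₁ + qₖ₋₂ (with p₋₁=1, p₋₂=0, q₋₁=0, q₋₂=1):
  k=0: a=12, p=12, q=1
  k=1: a=1, p=13, q=1
  k=2: a=13, p=181, q=14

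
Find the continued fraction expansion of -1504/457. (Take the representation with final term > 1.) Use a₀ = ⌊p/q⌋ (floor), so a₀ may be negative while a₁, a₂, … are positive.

-1504 = -4*457 + 324
457 = 1*324 + 133
324 = 2*133 + 58
133 = 2*58 + 17
58 = 3*17 + 7
17 = 2*7 + 3
7 = 2*3 + 1
3 = 3*1 + 0  (stop)
So -1504/457 = [-4; 1, 2, 2, 3, 2, 2, 3].

[-4; 1, 2, 2, 3, 2, 2, 3]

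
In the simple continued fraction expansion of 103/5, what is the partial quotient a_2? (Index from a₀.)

1

103 = 20·5 + 3   →  a_0 = 20
5 = 1·3 + 2   →  a_1 = 1
3 = 1·2 + 1   →  a_2 = 1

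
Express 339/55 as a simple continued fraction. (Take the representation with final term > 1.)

339 = 6×55 + 9
55 = 6×9 + 1
9 = 9×1 + 0  (stop)
So 339/55 = [6; 6, 9].

[6; 6, 9]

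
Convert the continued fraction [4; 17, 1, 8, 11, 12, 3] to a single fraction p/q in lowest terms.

270431/66676

Fold from the inside: start with 3/1.
  12 + 1/3 = 37/3
  11 + 3/37 = 410/37
  8 + 37/410 = 3317/410
  1 + 410/3317 = 3727/3317
  17 + 3317/3727 = 66676/3727
  4 + 3727/66676 = 270431/66676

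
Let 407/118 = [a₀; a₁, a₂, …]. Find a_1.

2

407 = 3·118 + 53   →  a_0 = 3
118 = 2·53 + 12   →  a_1 = 2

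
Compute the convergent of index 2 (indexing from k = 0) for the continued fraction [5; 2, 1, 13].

Using pₖ = aₖpₖ₋₁ + pₖ₋₂, qₖ = aₖqₖ₋₁ + qₖ₋₂ (with p₋₁=1, p₋₂=0, q₋₁=0, q₋₂=1):
  k=0: a=5, p=5, q=1
  k=1: a=2, p=11, q=2
  k=2: a=1, p=16, q=3

16/3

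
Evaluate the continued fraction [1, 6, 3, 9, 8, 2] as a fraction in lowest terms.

3529/3047

Using pₖ = aₖpₖ₋₁ + pₖ₋₂ and qₖ = aₖqₖ₋₁ + qₖ₋₂:
  k=0: a=1, p=1, q=1
  k=1: a=6, p=7, q=6
  k=2: a=3, p=22, q=19
  k=3: a=9, p=205, q=177
  k=4: a=8, p=1662, q=1435
  k=5: a=2, p=3529, q=3047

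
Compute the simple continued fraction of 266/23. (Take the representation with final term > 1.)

266 = 11·23 + 13
23 = 1·13 + 10
13 = 1·10 + 3
10 = 3·3 + 1
3 = 3·1 + 0  (stop)
So 266/23 = [11; 1, 1, 3, 3].

[11; 1, 1, 3, 3]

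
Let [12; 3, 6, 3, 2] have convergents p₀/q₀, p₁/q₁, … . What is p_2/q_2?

Using pₖ = aₖpₖ₋₁ + pₖ₋₂, qₖ = aₖqₖ₋₁ + qₖ₋₂ (with p₋₁=1, p₋₂=0, q₋₁=0, q₋₂=1):
  k=0: a=12, p=12, q=1
  k=1: a=3, p=37, q=3
  k=2: a=6, p=234, q=19

234/19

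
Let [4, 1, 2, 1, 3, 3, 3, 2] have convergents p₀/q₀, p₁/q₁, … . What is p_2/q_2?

Using pₖ = aₖpₖ₋₁ + pₖ₋₂, qₖ = aₖqₖ₋₁ + qₖ₋₂ (with p₋₁=1, p₋₂=0, q₋₁=0, q₋₂=1):
  k=0: a=4, p=4, q=1
  k=1: a=1, p=5, q=1
  k=2: a=2, p=14, q=3

14/3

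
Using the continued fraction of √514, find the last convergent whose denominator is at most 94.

1519/67

√514 = [22; 1, 2, 22, 2, 1, 44, …] (period length 6).
Convergents:
  p_0/q_0 = 22/1
  p_1/q_1 = 23/1
  p_2/q_2 = 68/3
  p_3/q_3 = 1519/67
  p_4/q_4 = 3106/137
q_3 = 67 ≤ 94 < 137 = q_4, so the answer is 1519/67.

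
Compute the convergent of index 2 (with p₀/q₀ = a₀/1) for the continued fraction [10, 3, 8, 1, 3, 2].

258/25

Using pₖ = aₖpₖ₋₁ + pₖ₋₂, qₖ = aₖqₖ₋₁ + qₖ₋₂ (with p₋₁=1, p₋₂=0, q₋₁=0, q₋₂=1):
  k=0: a=10, p=10, q=1
  k=1: a=3, p=31, q=3
  k=2: a=8, p=258, q=25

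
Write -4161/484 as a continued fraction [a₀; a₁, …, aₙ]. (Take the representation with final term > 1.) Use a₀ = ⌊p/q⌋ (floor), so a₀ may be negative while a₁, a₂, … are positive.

-4161 = -9*484 + 195
484 = 2*195 + 94
195 = 2*94 + 7
94 = 13*7 + 3
7 = 2*3 + 1
3 = 3*1 + 0  (stop)
So -4161/484 = [-9; 2, 2, 13, 2, 3].

[-9; 2, 2, 13, 2, 3]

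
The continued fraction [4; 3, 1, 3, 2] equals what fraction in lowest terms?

145/34

Using pₖ = aₖpₖ₋₁ + pₖ₋₂ and qₖ = aₖqₖ₋₁ + qₖ₋₂:
  k=0: a=4, p=4, q=1
  k=1: a=3, p=13, q=3
  k=2: a=1, p=17, q=4
  k=3: a=3, p=64, q=15
  k=4: a=2, p=145, q=34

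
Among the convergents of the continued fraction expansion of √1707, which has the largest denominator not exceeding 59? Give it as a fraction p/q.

785/19

√1707 = [41; 3, 6, 41, 6, 3, 82, …] (period length 6).
Convergents:
  p_0/q_0 = 41/1
  p_1/q_1 = 124/3
  p_2/q_2 = 785/19
  p_3/q_3 = 32309/782
q_2 = 19 ≤ 59 < 782 = q_3, so the answer is 785/19.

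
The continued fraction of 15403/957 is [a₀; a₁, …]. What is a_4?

14

15403 = 16·957 + 91   →  a_0 = 16
957 = 10·91 + 47   →  a_1 = 10
91 = 1·47 + 44   →  a_2 = 1
47 = 1·44 + 3   →  a_3 = 1
44 = 14·3 + 2   →  a_4 = 14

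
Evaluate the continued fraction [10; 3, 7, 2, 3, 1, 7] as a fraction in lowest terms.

Fold from the inside: start with 7/1.
  1 + 1/7 = 8/7
  3 + 7/8 = 31/8
  2 + 8/31 = 70/31
  7 + 31/70 = 521/70
  3 + 70/521 = 1633/521
  10 + 521/1633 = 16851/1633

16851/1633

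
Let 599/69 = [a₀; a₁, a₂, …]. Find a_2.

599 = 8·69 + 47   →  a_0 = 8
69 = 1·47 + 22   →  a_1 = 1
47 = 2·22 + 3   →  a_2 = 2

2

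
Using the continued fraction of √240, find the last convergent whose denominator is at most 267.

√240 = [15; 2, 30, …] (period length 2).
Convergents:
  p_0/q_0 = 15/1
  p_1/q_1 = 31/2
  p_2/q_2 = 945/61
  p_3/q_3 = 1921/124
  p_4/q_4 = 58575/3781
q_3 = 124 ≤ 267 < 3781 = q_4, so the answer is 1921/124.

1921/124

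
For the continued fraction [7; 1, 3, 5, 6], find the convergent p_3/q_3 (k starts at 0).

163/21

Using pₖ = aₖpₖ₋₁ + pₖ₋₂, qₖ = aₖqₖ₋₁ + qₖ₋₂ (with p₋₁=1, p₋₂=0, q₋₁=0, q₋₂=1):
  k=0: a=7, p=7, q=1
  k=1: a=1, p=8, q=1
  k=2: a=3, p=31, q=4
  k=3: a=5, p=163, q=21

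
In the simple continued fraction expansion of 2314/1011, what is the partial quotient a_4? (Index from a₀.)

2314 = 2·1011 + 292   →  a_0 = 2
1011 = 3·292 + 135   →  a_1 = 3
292 = 2·135 + 22   →  a_2 = 2
135 = 6·22 + 3   →  a_3 = 6
22 = 7·3 + 1   →  a_4 = 7

7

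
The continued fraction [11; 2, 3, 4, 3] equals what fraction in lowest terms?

Fold from the inside: start with 3/1.
  4 + 1/3 = 13/3
  3 + 3/13 = 42/13
  2 + 13/42 = 97/42
  11 + 42/97 = 1109/97

1109/97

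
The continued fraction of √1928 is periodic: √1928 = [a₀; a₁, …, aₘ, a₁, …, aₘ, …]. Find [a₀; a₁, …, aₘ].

a₀ = ⌊√1928⌋ = 43.
With m₀=0, d₀=1 and mₖ₊₁ = dₖaₖ − mₖ, dₖ₊₁ = (n − mₖ₊₁²)/dₖ, aₖ₊₁ = ⌊(a₀+mₖ₊₁)/dₖ₊₁⌋:
  k=1: m=43, d=79, a=1
  k=2: m=36, d=8, a=9
  k=3: m=36, d=79, a=1
  k=4: m=43, d=1, a=86
d=1 and a=2a₀=86 at k=4, so the next step gives (m, d) = (43, 79) again — its k=1 value — and the period has length 4.

[43; 1, 9, 1, 86]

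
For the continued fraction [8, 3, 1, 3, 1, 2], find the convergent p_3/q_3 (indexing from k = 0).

124/15

Using pₖ = aₖpₖ₋₁ + pₖ₋₂, qₖ = aₖqₖ₋₁ + qₖ₋₂ (with p₋₁=1, p₋₂=0, q₋₁=0, q₋₂=1):
  k=0: a=8, p=8, q=1
  k=1: a=3, p=25, q=3
  k=2: a=1, p=33, q=4
  k=3: a=3, p=124, q=15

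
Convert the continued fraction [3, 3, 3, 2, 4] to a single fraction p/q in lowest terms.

337/102

Using pₖ = aₖpₖ₋₁ + pₖ₋₂ and qₖ = aₖqₖ₋₁ + qₖ₋₂:
  k=0: a=3, p=3, q=1
  k=1: a=3, p=10, q=3
  k=2: a=3, p=33, q=10
  k=3: a=2, p=76, q=23
  k=4: a=4, p=337, q=102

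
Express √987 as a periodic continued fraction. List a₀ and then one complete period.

[31; 2, 2, 2, 62]

a₀ = ⌊√987⌋ = 31.
With m₀=0, d₀=1 and mₖ₊₁ = dₖaₖ − mₖ, dₖ₊₁ = (n − mₖ₊₁²)/dₖ, aₖ₊₁ = ⌊(a₀+mₖ₊₁)/dₖ₊₁⌋:
  k=1: m=31, d=26, a=2
  k=2: m=21, d=21, a=2
  k=3: m=21, d=26, a=2
  k=4: m=31, d=1, a=62
d=1 and a=2a₀=62 at k=4, so the next step gives (m, d) = (31, 26) again — its k=1 value — and the period has length 4.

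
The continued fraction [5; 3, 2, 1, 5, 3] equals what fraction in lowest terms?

Using pₖ = aₖpₖ₋₁ + pₖ₋₂ and qₖ = aₖqₖ₋₁ + qₖ₋₂:
  k=0: a=5, p=5, q=1
  k=1: a=3, p=16, q=3
  k=2: a=2, p=37, q=7
  k=3: a=1, p=53, q=10
  k=4: a=5, p=302, q=57
  k=5: a=3, p=959, q=181

959/181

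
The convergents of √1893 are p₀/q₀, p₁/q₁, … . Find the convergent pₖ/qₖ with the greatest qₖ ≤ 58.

2480/57

√1893 = [43; 1, 1, 28, 1, 1, 86, …] (period length 6).
Convergents:
  p_0/q_0 = 43/1
  p_1/q_1 = 44/1
  p_2/q_2 = 87/2
  p_3/q_3 = 2480/57
  p_4/q_4 = 2567/59
q_3 = 57 ≤ 58 < 59 = q_4, so the answer is 2480/57.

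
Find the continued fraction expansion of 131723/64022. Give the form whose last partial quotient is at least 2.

[2; 17, 2, 2, 19, 2, 18]

131723 = 2·64022 + 3679
64022 = 17·3679 + 1479
3679 = 2·1479 + 721
1479 = 2·721 + 37
721 = 19·37 + 18
37 = 2·18 + 1
18 = 18·1 + 0  (stop)
So 131723/64022 = [2; 17, 2, 2, 19, 2, 18].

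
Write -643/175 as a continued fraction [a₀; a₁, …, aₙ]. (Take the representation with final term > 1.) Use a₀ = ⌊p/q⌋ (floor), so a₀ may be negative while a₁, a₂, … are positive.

-643 = -4*175 + 57
175 = 3*57 + 4
57 = 14*4 + 1
4 = 4*1 + 0  (stop)
So -643/175 = [-4; 3, 14, 4].

[-4; 3, 14, 4]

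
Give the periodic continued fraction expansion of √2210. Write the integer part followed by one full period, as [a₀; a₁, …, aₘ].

[47; 94]

a₀ = ⌊√2210⌋ = 47.
With m₀=0, d₀=1 and mₖ₊₁ = dₖaₖ − mₖ, dₖ₊₁ = (n − mₖ₊₁²)/dₖ, aₖ₊₁ = ⌊(a₀+mₖ₊₁)/dₖ₊₁⌋:
  k=1: m=47, d=1, a=94
d=1 and a=2a₀=94 at k=1, so the next step gives (m, d) = (47, 1) again — its k=1 value — and the period has length 1.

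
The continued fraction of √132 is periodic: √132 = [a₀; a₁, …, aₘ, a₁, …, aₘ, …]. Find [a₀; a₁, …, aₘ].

a₀ = ⌊√132⌋ = 11.
With m₀=0, d₀=1 and mₖ₊₁ = dₖaₖ − mₖ, dₖ₊₁ = (n − mₖ₊₁²)/dₖ, aₖ₊₁ = ⌊(a₀+mₖ₊₁)/dₖ₊₁⌋:
  k=1: m=11, d=11, a=2
  k=2: m=11, d=1, a=22
d=1 and a=2a₀=22 at k=2, so the next step gives (m, d) = (11, 11) again — its k=1 value — and the period has length 2.

[11; 2, 22]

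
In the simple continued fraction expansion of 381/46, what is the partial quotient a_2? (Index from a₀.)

381 = 8·46 + 13   →  a_0 = 8
46 = 3·13 + 7   →  a_1 = 3
13 = 1·7 + 6   →  a_2 = 1

1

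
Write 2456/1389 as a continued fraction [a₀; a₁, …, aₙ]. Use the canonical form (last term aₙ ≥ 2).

[1; 1, 3, 3, 5, 3, 6]

2456 = 1·1389 + 1067
1389 = 1·1067 + 322
1067 = 3·322 + 101
322 = 3·101 + 19
101 = 5·19 + 6
19 = 3·6 + 1
6 = 6·1 + 0  (stop)
So 2456/1389 = [1; 1, 3, 3, 5, 3, 6].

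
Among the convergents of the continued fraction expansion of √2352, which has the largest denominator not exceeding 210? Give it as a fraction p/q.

√2352 = [48; 2, 96, …] (period length 2).
Convergents:
  p_0/q_0 = 48/1
  p_1/q_1 = 97/2
  p_2/q_2 = 9360/193
  p_3/q_3 = 18817/388
q_2 = 193 ≤ 210 < 388 = q_3, so the answer is 9360/193.

9360/193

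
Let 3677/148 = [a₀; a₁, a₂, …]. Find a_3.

2

3677 = 24·148 + 125   →  a_0 = 24
148 = 1·125 + 23   →  a_1 = 1
125 = 5·23 + 10   →  a_2 = 5
23 = 2·10 + 3   →  a_3 = 2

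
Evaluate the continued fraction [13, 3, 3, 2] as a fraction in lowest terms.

306/23

Fold from the inside: start with 2/1.
  3 + 1/2 = 7/2
  3 + 2/7 = 23/7
  13 + 7/23 = 306/23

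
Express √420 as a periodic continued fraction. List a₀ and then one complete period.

a₀ = ⌊√420⌋ = 20.
With m₀=0, d₀=1 and mₖ₊₁ = dₖaₖ − mₖ, dₖ₊₁ = (n − mₖ₊₁²)/dₖ, aₖ₊₁ = ⌊(a₀+mₖ₊₁)/dₖ₊₁⌋:
  k=1: m=20, d=20, a=2
  k=2: m=20, d=1, a=40
d=1 and a=2a₀=40 at k=2, so the next step gives (m, d) = (20, 20) again — its k=1 value — and the period has length 2.

[20; 2, 40]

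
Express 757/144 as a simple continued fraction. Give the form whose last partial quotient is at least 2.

[5; 3, 1, 8, 4]

757 = 5×144 + 37
144 = 3×37 + 33
37 = 1×33 + 4
33 = 8×4 + 1
4 = 4×1 + 0  (stop)
So 757/144 = [5; 3, 1, 8, 4].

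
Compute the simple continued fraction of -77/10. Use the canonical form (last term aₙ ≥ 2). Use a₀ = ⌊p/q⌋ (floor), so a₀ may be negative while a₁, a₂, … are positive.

[-8; 3, 3]

-77 = -8×10 + 3
10 = 3×3 + 1
3 = 3×1 + 0  (stop)
So -77/10 = [-8; 3, 3].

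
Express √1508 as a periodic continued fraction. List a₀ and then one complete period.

[38; 1, 4, 1, 76]

a₀ = ⌊√1508⌋ = 38.
With m₀=0, d₀=1 and mₖ₊₁ = dₖaₖ − mₖ, dₖ₊₁ = (n − mₖ₊₁²)/dₖ, aₖ₊₁ = ⌊(a₀+mₖ₊₁)/dₖ₊₁⌋:
  k=1: m=38, d=64, a=1
  k=2: m=26, d=13, a=4
  k=3: m=26, d=64, a=1
  k=4: m=38, d=1, a=76
d=1 and a=2a₀=76 at k=4, so the next step gives (m, d) = (38, 64) again — its k=1 value — and the period has length 4.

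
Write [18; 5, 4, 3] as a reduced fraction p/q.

1237/68

Fold from the inside: start with 3/1.
  4 + 1/3 = 13/3
  5 + 3/13 = 68/13
  18 + 13/68 = 1237/68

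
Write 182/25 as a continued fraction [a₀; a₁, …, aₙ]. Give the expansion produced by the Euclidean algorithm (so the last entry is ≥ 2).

[7; 3, 1, 1, 3]

182 = 7*25 + 7
25 = 3*7 + 4
7 = 1*4 + 3
4 = 1*3 + 1
3 = 3*1 + 0  (stop)
So 182/25 = [7; 3, 1, 1, 3].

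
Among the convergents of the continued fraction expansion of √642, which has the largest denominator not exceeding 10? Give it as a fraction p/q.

76/3

√642 = [25; 2, 1, 24, 1, 2, 50, …] (period length 6).
Convergents:
  p_0/q_0 = 25/1
  p_1/q_1 = 51/2
  p_2/q_2 = 76/3
  p_3/q_3 = 1875/74
q_2 = 3 ≤ 10 < 74 = q_3, so the answer is 76/3.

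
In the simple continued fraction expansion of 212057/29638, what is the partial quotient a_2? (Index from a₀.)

212057 = 7·29638 + 4591   →  a_0 = 7
29638 = 6·4591 + 2092   →  a_1 = 6
4591 = 2·2092 + 407   →  a_2 = 2

2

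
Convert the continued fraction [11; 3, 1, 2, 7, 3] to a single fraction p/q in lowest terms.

2863/254

Using pₖ = aₖpₖ₋₁ + pₖ₋₂ and qₖ = aₖqₖ₋₁ + qₖ₋₂:
  k=0: a=11, p=11, q=1
  k=1: a=3, p=34, q=3
  k=2: a=1, p=45, q=4
  k=3: a=2, p=124, q=11
  k=4: a=7, p=913, q=81
  k=5: a=3, p=2863, q=254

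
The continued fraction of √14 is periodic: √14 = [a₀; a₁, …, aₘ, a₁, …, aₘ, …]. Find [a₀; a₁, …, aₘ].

[3; 1, 2, 1, 6]

a₀ = ⌊√14⌋ = 3.
With m₀=0, d₀=1 and mₖ₊₁ = dₖaₖ − mₖ, dₖ₊₁ = (n − mₖ₊₁²)/dₖ, aₖ₊₁ = ⌊(a₀+mₖ₊₁)/dₖ₊₁⌋:
  k=1: m=3, d=5, a=1
  k=2: m=2, d=2, a=2
  k=3: m=2, d=5, a=1
  k=4: m=3, d=1, a=6
d=1 and a=2a₀=6 at k=4, so the next step gives (m, d) = (3, 5) again — its k=1 value — and the period has length 4.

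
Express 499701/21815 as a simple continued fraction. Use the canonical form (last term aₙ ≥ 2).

[22; 1, 9, 1, 2, 18, 12, 3]

499701 = 22*21815 + 19771
21815 = 1*19771 + 2044
19771 = 9*2044 + 1375
2044 = 1*1375 + 669
1375 = 2*669 + 37
669 = 18*37 + 3
37 = 12*3 + 1
3 = 3*1 + 0  (stop)
So 499701/21815 = [22; 1, 9, 1, 2, 18, 12, 3].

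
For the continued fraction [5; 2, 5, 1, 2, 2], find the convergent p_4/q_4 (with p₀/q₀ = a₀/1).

202/37

Using pₖ = aₖpₖ₋₁ + pₖ₋₂, qₖ = aₖqₖ₋₁ + qₖ₋₂ (with p₋₁=1, p₋₂=0, q₋₁=0, q₋₂=1):
  k=0: a=5, p=5, q=1
  k=1: a=2, p=11, q=2
  k=2: a=5, p=60, q=11
  k=3: a=1, p=71, q=13
  k=4: a=2, p=202, q=37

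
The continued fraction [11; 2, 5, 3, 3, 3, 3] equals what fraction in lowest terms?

Using pₖ = aₖpₖ₋₁ + pₖ₋₂ and qₖ = aₖqₖ₋₁ + qₖ₋₂:
  k=0: a=11, p=11, q=1
  k=1: a=2, p=23, q=2
  k=2: a=5, p=126, q=11
  k=3: a=3, p=401, q=35
  k=4: a=3, p=1329, q=116
  k=5: a=3, p=4388, q=383
  k=6: a=3, p=14493, q=1265

14493/1265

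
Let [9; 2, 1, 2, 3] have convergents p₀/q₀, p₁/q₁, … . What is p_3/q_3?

75/8

Using pₖ = aₖpₖ₋₁ + pₖ₋₂, qₖ = aₖqₖ₋₁ + qₖ₋₂ (with p₋₁=1, p₋₂=0, q₋₁=0, q₋₂=1):
  k=0: a=9, p=9, q=1
  k=1: a=2, p=19, q=2
  k=2: a=1, p=28, q=3
  k=3: a=2, p=75, q=8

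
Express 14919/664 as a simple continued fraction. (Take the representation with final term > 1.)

[22; 2, 7, 2, 2, 8]

14919 = 22·664 + 311
664 = 2·311 + 42
311 = 7·42 + 17
42 = 2·17 + 8
17 = 2·8 + 1
8 = 8·1 + 0  (stop)
So 14919/664 = [22; 2, 7, 2, 2, 8].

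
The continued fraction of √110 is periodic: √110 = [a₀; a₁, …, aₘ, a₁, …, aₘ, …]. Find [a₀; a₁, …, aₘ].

[10; 2, 20]

a₀ = ⌊√110⌋ = 10.
With m₀=0, d₀=1 and mₖ₊₁ = dₖaₖ − mₖ, dₖ₊₁ = (n − mₖ₊₁²)/dₖ, aₖ₊₁ = ⌊(a₀+mₖ₊₁)/dₖ₊₁⌋:
  k=1: m=10, d=10, a=2
  k=2: m=10, d=1, a=20
d=1 and a=2a₀=20 at k=2, so the next step gives (m, d) = (10, 10) again — its k=1 value — and the period has length 2.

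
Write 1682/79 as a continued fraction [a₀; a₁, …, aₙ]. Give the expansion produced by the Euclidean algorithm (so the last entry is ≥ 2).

1682 = 21*79 + 23
79 = 3*23 + 10
23 = 2*10 + 3
10 = 3*3 + 1
3 = 3*1 + 0  (stop)
So 1682/79 = [21; 3, 2, 3, 3].

[21; 3, 2, 3, 3]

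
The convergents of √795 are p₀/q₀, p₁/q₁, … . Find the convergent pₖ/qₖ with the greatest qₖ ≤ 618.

√795 = [28; 5, 9, 5, 56, …] (period length 4).
Convergents:
  p_0/q_0 = 28/1
  p_1/q_1 = 141/5
  p_2/q_2 = 1297/46
  p_3/q_3 = 6626/235
  p_4/q_4 = 372353/13206
q_3 = 235 ≤ 618 < 13206 = q_4, so the answer is 6626/235.

6626/235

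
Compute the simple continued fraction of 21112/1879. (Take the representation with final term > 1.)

[11; 4, 4, 7, 7, 2]

21112 = 11×1879 + 443
1879 = 4×443 + 107
443 = 4×107 + 15
107 = 7×15 + 2
15 = 7×2 + 1
2 = 2×1 + 0  (stop)
So 21112/1879 = [11; 4, 4, 7, 7, 2].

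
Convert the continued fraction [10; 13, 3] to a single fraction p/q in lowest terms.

Fold from the inside: start with 3/1.
  13 + 1/3 = 40/3
  10 + 3/40 = 403/40

403/40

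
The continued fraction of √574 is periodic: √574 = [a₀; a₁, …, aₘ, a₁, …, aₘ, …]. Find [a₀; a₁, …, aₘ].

a₀ = ⌊√574⌋ = 23.
With m₀=0, d₀=1 and mₖ₊₁ = dₖaₖ − mₖ, dₖ₊₁ = (n − mₖ₊₁²)/dₖ, aₖ₊₁ = ⌊(a₀+mₖ₊₁)/dₖ₊₁⌋:
  k=1: m=23, d=45, a=1
  k=2: m=22, d=2, a=22
  k=3: m=22, d=45, a=1
  k=4: m=23, d=1, a=46
d=1 and a=2a₀=46 at k=4, so the next step gives (m, d) = (23, 45) again — its k=1 value — and the period has length 4.

[23; 1, 22, 1, 46]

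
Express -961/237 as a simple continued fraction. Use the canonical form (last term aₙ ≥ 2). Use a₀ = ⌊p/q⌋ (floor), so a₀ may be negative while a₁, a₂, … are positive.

[-5; 1, 17, 4, 3]

-961 = -5·237 + 224
237 = 1·224 + 13
224 = 17·13 + 3
13 = 4·3 + 1
3 = 3·1 + 0  (stop)
So -961/237 = [-5; 1, 17, 4, 3].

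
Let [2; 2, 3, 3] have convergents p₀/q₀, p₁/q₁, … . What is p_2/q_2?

Using pₖ = aₖpₖ₋₁ + pₖ₋₂, qₖ = aₖqₖ₋₁ + qₖ₋₂ (with p₋₁=1, p₋₂=0, q₋₁=0, q₋₂=1):
  k=0: a=2, p=2, q=1
  k=1: a=2, p=5, q=2
  k=2: a=3, p=17, q=7

17/7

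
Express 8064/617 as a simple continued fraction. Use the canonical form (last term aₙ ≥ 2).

8064 = 13*617 + 43
617 = 14*43 + 15
43 = 2*15 + 13
15 = 1*13 + 2
13 = 6*2 + 1
2 = 2*1 + 0  (stop)
So 8064/617 = [13; 14, 2, 1, 6, 2].

[13; 14, 2, 1, 6, 2]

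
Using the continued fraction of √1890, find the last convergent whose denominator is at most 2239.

46213/1063

√1890 = [43; 2, 9, 6, 9, 2, 86, …] (period length 6).
Convergents:
  p_0/q_0 = 43/1
  p_1/q_1 = 87/2
  p_2/q_2 = 826/19
  p_3/q_3 = 5043/116
  p_4/q_4 = 46213/1063
  p_5/q_5 = 97469/2242
q_4 = 1063 ≤ 2239 < 2242 = q_5, so the answer is 46213/1063.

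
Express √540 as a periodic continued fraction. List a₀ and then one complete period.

a₀ = ⌊√540⌋ = 23.
With m₀=0, d₀=1 and mₖ₊₁ = dₖaₖ − mₖ, dₖ₊₁ = (n − mₖ₊₁²)/dₖ, aₖ₊₁ = ⌊(a₀+mₖ₊₁)/dₖ₊₁⌋:
  k=1: m=23, d=11, a=4
  k=2: m=21, d=9, a=4
  k=3: m=15, d=35, a=1
  k=4: m=20, d=4, a=10
  k=5: m=20, d=35, a=1
  k=6: m=15, d=9, a=4
  k=7: m=21, d=11, a=4
  k=8: m=23, d=1, a=46
d=1 and a=2a₀=46 at k=8, so the next step gives (m, d) = (23, 11) again — its k=1 value — and the period has length 8.

[23; 4, 4, 1, 10, 1, 4, 4, 46]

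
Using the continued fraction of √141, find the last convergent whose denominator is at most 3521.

18049/1520

√141 = [11; 1, 6, 1, 22, …] (period length 4).
Convergents:
  p_0/q_0 = 11/1
  p_1/q_1 = 12/1
  p_2/q_2 = 83/7
  p_3/q_3 = 95/8
  p_4/q_4 = 2173/183
  p_5/q_5 = 2268/191
  p_6/q_6 = 15781/1329
  p_7/q_7 = 18049/1520
  p_8/q_8 = 412859/34769
q_7 = 1520 ≤ 3521 < 34769 = q_8, so the answer is 18049/1520.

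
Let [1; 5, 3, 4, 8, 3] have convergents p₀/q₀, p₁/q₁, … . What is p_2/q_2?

Using pₖ = aₖpₖ₋₁ + pₖ₋₂, qₖ = aₖqₖ₋₁ + qₖ₋₂ (with p₋₁=1, p₋₂=0, q₋₁=0, q₋₂=1):
  k=0: a=1, p=1, q=1
  k=1: a=5, p=6, q=5
  k=2: a=3, p=19, q=16

19/16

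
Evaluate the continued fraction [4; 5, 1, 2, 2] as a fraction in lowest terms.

167/40

Fold from the inside: start with 2/1.
  2 + 1/2 = 5/2
  1 + 2/5 = 7/5
  5 + 5/7 = 40/7
  4 + 7/40 = 167/40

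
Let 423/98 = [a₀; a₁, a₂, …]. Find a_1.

423 = 4·98 + 31   →  a_0 = 4
98 = 3·31 + 5   →  a_1 = 3

3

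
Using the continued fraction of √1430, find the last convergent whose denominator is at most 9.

189/5

√1430 = [37; 1, 4, 2, 2, 2, 4, 1, 74, …] (period length 8).
Convergents:
  p_0/q_0 = 37/1
  p_1/q_1 = 38/1
  p_2/q_2 = 189/5
  p_3/q_3 = 416/11
q_2 = 5 ≤ 9 < 11 = q_3, so the answer is 189/5.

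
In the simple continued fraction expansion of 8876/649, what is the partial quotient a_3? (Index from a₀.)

8876 = 13·649 + 439   →  a_0 = 13
649 = 1·439 + 210   →  a_1 = 1
439 = 2·210 + 19   →  a_2 = 2
210 = 11·19 + 1   →  a_3 = 11

11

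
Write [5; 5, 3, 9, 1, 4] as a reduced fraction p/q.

4197/809

Using pₖ = aₖpₖ₋₁ + pₖ₋₂ and qₖ = aₖqₖ₋₁ + qₖ₋₂:
  k=0: a=5, p=5, q=1
  k=1: a=5, p=26, q=5
  k=2: a=3, p=83, q=16
  k=3: a=9, p=773, q=149
  k=4: a=1, p=856, q=165
  k=5: a=4, p=4197, q=809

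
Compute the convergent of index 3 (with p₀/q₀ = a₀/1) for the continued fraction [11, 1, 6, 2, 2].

Using pₖ = aₖpₖ₋₁ + pₖ₋₂, qₖ = aₖqₖ₋₁ + qₖ₋₂ (with p₋₁=1, p₋₂=0, q₋₁=0, q₋₂=1):
  k=0: a=11, p=11, q=1
  k=1: a=1, p=12, q=1
  k=2: a=6, p=83, q=7
  k=3: a=2, p=178, q=15

178/15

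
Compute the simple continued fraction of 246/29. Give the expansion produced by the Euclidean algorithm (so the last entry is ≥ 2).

[8; 2, 14]

246 = 8*29 + 14
29 = 2*14 + 1
14 = 14*1 + 0  (stop)
So 246/29 = [8; 2, 14].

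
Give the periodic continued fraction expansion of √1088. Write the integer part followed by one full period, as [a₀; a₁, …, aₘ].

a₀ = ⌊√1088⌋ = 32.

[32; 1, 64]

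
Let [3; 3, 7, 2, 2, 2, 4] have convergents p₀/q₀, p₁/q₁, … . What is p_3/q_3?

Using pₖ = aₖpₖ₋₁ + pₖ₋₂, qₖ = aₖqₖ₋₁ + qₖ₋₂ (with p₋₁=1, p₋₂=0, q₋₁=0, q₋₂=1):
  k=0: a=3, p=3, q=1
  k=1: a=3, p=10, q=3
  k=2: a=7, p=73, q=22
  k=3: a=2, p=156, q=47

156/47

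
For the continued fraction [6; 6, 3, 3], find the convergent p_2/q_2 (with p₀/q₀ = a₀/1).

Using pₖ = aₖpₖ₋₁ + pₖ₋₂, qₖ = aₖqₖ₋₁ + qₖ₋₂ (with p₋₁=1, p₋₂=0, q₋₁=0, q₋₂=1):
  k=0: a=6, p=6, q=1
  k=1: a=6, p=37, q=6
  k=2: a=3, p=117, q=19

117/19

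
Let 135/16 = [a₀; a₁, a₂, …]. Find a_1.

135 = 8·16 + 7   →  a_0 = 8
16 = 2·7 + 2   →  a_1 = 2

2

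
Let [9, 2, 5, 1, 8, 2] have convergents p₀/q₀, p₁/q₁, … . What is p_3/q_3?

Using pₖ = aₖpₖ₋₁ + pₖ₋₂, qₖ = aₖqₖ₋₁ + qₖ₋₂ (with p₋₁=1, p₋₂=0, q₋₁=0, q₋₂=1):
  k=0: a=9, p=9, q=1
  k=1: a=2, p=19, q=2
  k=2: a=5, p=104, q=11
  k=3: a=1, p=123, q=13

123/13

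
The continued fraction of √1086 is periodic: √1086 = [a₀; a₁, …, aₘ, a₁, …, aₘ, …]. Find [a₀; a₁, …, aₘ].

[32; 1, 20, 1, 64]

a₀ = ⌊√1086⌋ = 32.
With m₀=0, d₀=1 and mₖ₊₁ = dₖaₖ − mₖ, dₖ₊₁ = (n − mₖ₊₁²)/dₖ, aₖ₊₁ = ⌊(a₀+mₖ₊₁)/dₖ₊₁⌋:
  k=1: m=32, d=62, a=1
  k=2: m=30, d=3, a=20
  k=3: m=30, d=62, a=1
  k=4: m=32, d=1, a=64
d=1 and a=2a₀=64 at k=4, so the next step gives (m, d) = (32, 62) again — its k=1 value — and the period has length 4.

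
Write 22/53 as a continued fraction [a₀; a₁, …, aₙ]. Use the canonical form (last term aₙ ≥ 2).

22 = 0×53 + 22
53 = 2×22 + 9
22 = 2×9 + 4
9 = 2×4 + 1
4 = 4×1 + 0  (stop)
So 22/53 = [0; 2, 2, 2, 4].

[0; 2, 2, 2, 4]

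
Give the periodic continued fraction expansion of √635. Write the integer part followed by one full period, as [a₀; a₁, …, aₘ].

a₀ = ⌊√635⌋ = 25.
With m₀=0, d₀=1 and mₖ₊₁ = dₖaₖ − mₖ, dₖ₊₁ = (n − mₖ₊₁²)/dₖ, aₖ₊₁ = ⌊(a₀+mₖ₊₁)/dₖ₊₁⌋:
  k=1: m=25, d=10, a=5
  k=2: m=25, d=1, a=50
d=1 and a=2a₀=50 at k=2, so the next step gives (m, d) = (25, 10) again — its k=1 value — and the period has length 2.

[25; 5, 50]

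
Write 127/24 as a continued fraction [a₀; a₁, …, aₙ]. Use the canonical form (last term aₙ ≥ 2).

[5; 3, 2, 3]

127 = 5*24 + 7
24 = 3*7 + 3
7 = 2*3 + 1
3 = 3*1 + 0  (stop)
So 127/24 = [5; 3, 2, 3].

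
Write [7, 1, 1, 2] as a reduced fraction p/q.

Using pₖ = aₖpₖ₋₁ + pₖ₋₂ and qₖ = aₖqₖ₋₁ + qₖ₋₂:
  k=0: a=7, p=7, q=1
  k=1: a=1, p=8, q=1
  k=2: a=1, p=15, q=2
  k=3: a=2, p=38, q=5

38/5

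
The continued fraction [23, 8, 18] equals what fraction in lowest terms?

3353/145

Using pₖ = aₖpₖ₋₁ + pₖ₋₂ and qₖ = aₖqₖ₋₁ + qₖ₋₂:
  k=0: a=23, p=23, q=1
  k=1: a=8, p=185, q=8
  k=2: a=18, p=3353, q=145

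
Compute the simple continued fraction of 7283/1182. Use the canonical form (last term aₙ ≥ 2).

7283 = 6*1182 + 191
1182 = 6*191 + 36
191 = 5*36 + 11
36 = 3*11 + 3
11 = 3*3 + 2
3 = 1*2 + 1
2 = 2*1 + 0  (stop)
So 7283/1182 = [6; 6, 5, 3, 3, 1, 2].

[6; 6, 5, 3, 3, 1, 2]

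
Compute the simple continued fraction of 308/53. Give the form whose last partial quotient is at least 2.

308 = 5×53 + 43
53 = 1×43 + 10
43 = 4×10 + 3
10 = 3×3 + 1
3 = 3×1 + 0  (stop)
So 308/53 = [5; 1, 4, 3, 3].

[5; 1, 4, 3, 3]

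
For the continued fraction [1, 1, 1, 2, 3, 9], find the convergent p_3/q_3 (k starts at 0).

8/5

Using pₖ = aₖpₖ₋₁ + pₖ₋₂, qₖ = aₖqₖ₋₁ + qₖ₋₂ (with p₋₁=1, p₋₂=0, q₋₁=0, q₋₂=1):
  k=0: a=1, p=1, q=1
  k=1: a=1, p=2, q=1
  k=2: a=1, p=3, q=2
  k=3: a=2, p=8, q=5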